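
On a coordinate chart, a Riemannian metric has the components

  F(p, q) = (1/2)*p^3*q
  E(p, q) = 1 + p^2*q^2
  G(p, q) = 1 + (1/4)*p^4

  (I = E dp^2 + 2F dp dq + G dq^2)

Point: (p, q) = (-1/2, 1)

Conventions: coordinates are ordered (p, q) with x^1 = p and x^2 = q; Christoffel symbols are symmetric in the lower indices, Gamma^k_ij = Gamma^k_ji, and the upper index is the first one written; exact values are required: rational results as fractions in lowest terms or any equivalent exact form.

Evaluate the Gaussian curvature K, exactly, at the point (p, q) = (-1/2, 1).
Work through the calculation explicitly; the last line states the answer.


E = 5/4, F = -1/16, G = 65/64, EG - F^2 = 81/64 at the point
E_p = -1, E_q = 1/2, F_p = 3/8, F_q = -1/16, G_p = -1/8, G_q = 0
E_qq = 1/2, F_pq = 3/8, G_pp = 3/4
Evaluate Brioschi's two determinant matrices M1, M2 and divide by (EG - F^2)^2.
M1 = [[-E_qq/2 + F_pq - G_pp/2, E_p/2, F_p - E_q/2], [F_q - G_p/2, E, F], [G_q/2, F, G]] = [[-1/4, -1/2, 1/8], [0, 5/4, -1/16], [0, -1/16, 65/64]]; det M1 = -81/256
M2 = [[0, E_q/2, G_p/2], [E_q/2, E, F], [G_p/2, F, G]] = [[0, 1/4, -1/16], [1/4, 5/4, -1/16], [-1/16, -1/16, 65/64]]; det M2 = -17/256
det M1 - det M2 = -1/4; K = -1/4 / (81/64)^2 = -1024/6561

Answer: K = -1024/6561


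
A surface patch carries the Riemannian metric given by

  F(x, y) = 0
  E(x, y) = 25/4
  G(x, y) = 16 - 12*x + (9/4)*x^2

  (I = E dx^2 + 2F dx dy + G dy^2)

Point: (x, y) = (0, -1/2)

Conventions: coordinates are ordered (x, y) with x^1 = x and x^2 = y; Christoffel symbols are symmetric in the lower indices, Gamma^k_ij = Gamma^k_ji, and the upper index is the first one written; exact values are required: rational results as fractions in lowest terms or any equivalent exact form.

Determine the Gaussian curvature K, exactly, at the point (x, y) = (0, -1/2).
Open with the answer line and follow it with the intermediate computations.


Answer: K = 0

E = 25/4, F = 0, G = 16, EG - F^2 = 100 at the point
E_x = 0, E_y = 0, F_x = 0, F_y = 0, G_x = -12, G_y = 0
E_yy = 0, F_xy = 0, G_xx = 9/2
Compute both Brioschi determinants and normalise by (EG - F^2)^2.
M1 = [[-E_yy/2 + F_xy - G_xx/2, E_x/2, F_x - E_y/2], [F_y - G_x/2, E, F], [G_y/2, F, G]] = [[-9/4, 0, 0], [6, 25/4, 0], [0, 0, 16]]; det M1 = -225
M2 = [[0, E_y/2, G_x/2], [E_y/2, E, F], [G_x/2, F, G]] = [[0, 0, -6], [0, 25/4, 0], [-6, 0, 16]]; det M2 = -225
det M1 - det M2 = 0; K = 0 / (100)^2 = 0


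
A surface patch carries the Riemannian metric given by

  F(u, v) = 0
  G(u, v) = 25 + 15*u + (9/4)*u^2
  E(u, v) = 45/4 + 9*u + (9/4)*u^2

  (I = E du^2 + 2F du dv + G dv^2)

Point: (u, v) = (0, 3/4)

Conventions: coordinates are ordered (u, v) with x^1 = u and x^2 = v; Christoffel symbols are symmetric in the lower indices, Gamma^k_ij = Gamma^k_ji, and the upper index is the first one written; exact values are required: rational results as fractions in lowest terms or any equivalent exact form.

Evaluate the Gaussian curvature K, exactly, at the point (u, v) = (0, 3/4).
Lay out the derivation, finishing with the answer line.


E = 45/4, F = 0, G = 25, EG - F^2 = 1125/4 at the point
E_u = 9, E_v = 0, F_u = 0, F_v = 0, G_u = 15, G_v = 0
E_vv = 0, F_uv = 0, G_uu = 9/2
Apply the Brioschi formula K = (det M1 - det M2)/(EG - F^2)^2 over the derivative matrices of E, F, G.
M1 = [[-E_vv/2 + F_uv - G_uu/2, E_u/2, F_u - E_v/2], [F_v - G_u/2, E, F], [G_v/2, F, G]] = [[-9/4, 9/2, 0], [-15/2, 45/4, 0], [0, 0, 25]]; det M1 = 3375/16
M2 = [[0, E_v/2, G_u/2], [E_v/2, E, F], [G_u/2, F, G]] = [[0, 0, 15/2], [0, 45/4, 0], [15/2, 0, 25]]; det M2 = -10125/16
det M1 - det M2 = 3375/4; K = 3375/4 / (1125/4)^2 = 4/375

Answer: K = 4/375


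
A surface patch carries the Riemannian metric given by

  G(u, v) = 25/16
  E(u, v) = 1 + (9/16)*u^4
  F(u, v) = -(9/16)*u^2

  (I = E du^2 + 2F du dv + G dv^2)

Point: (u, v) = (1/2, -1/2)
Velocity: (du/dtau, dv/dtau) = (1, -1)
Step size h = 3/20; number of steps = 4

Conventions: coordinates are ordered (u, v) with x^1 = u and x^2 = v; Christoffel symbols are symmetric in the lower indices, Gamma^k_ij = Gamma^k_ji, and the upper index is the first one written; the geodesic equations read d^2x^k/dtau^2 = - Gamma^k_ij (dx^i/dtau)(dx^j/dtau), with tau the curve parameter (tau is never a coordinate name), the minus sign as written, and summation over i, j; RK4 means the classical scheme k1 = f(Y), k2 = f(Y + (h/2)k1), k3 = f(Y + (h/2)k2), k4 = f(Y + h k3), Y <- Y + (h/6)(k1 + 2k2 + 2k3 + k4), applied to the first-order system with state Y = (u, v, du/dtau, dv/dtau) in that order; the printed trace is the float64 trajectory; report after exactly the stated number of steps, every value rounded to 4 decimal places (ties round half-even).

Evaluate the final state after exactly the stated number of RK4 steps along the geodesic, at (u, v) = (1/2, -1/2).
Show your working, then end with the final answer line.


f(Y) = (du/dtau, dv/dtau, -Gamma^u_ij Y'^i Y'^j, -Gamma^v_ij Y'^i Y'^j) with the Gammas evaluated at the stage position; h = 0.150000; intermediate values shown to 6 dp
step 0: u = 0.5000, v = -0.5000, du/dtau = 1.0000, dv/dtau = -1.0000
step 1:
  k1: at (u, v) = (0.500000, -0.500000), (du/dtau, dv/dtau) = (1.000000, -1.000000); Gamma_uuu = 0.088020, Gamma_uuv = 0.000000, Gamma_uvv = 0.000000, Gamma_vuu = -0.352078, Gamma_vuv = 0.000000, Gamma_vvv = 0.000000; k1 = (1.000000, -1.000000, -0.088020, 0.352078)
  k2: at (u, v) = (0.575000, -0.575000), (du/dtau, dv/dtau) = (0.993399, -0.973594); Gamma_uuu = 0.131696, Gamma_uuv = 0.000000, Gamma_uvv = 0.000000, Gamma_vuu = -0.398325, Gamma_vuv = 0.000000, Gamma_vvv = 0.000000; k2 = (0.993399, -0.973594, -0.129963, 0.393083)
  k3: at (u, v) = (0.574505, -0.573020), (du/dtau, dv/dtau) = (0.990253, -0.970519); Gamma_uuu = 0.131373, Gamma_uuv = 0.000000, Gamma_uvv = 0.000000, Gamma_vuu = -0.398034, Gamma_vuv = 0.000000, Gamma_vvv = 0.000000; k3 = (0.990253, -0.970519, -0.128825, 0.390312)
  k4: at (u, v) = (0.648538, -0.645578), (du/dtau, dv/dtau) = (0.980676, -0.941453); Gamma_uuu = 0.184640, Gamma_uuv = 0.000000, Gamma_uvv = 0.000000, Gamma_vuu = -0.438990, Gamma_vuv = 0.000000, Gamma_vvv = 0.000000; k4 = (0.980676, -0.941453, -0.177573, 0.422188)
  Y <- Y + (h/6)(k1 + 2k2 + 2k3 + k4): u = 0.6487, v = -0.6457, du/dtau = 0.9804, dv/dtau = -0.9415
step 2:
  k1: at (u, v) = (0.648699, -0.645742), (du/dtau, dv/dtau) = (0.980421, -0.941474); Gamma_uuu = 0.184767, Gamma_uuv = 0.000000, Gamma_uvv = 0.000000, Gamma_vuu = -0.439073, Gamma_vuv = 0.000000, Gamma_vvv = 0.000000; k1 = (0.980421, -0.941474, -0.177602, 0.422048)
  k2: at (u, v) = (0.722231, -0.716352), (du/dtau, dv/dtau) = (0.967101, -0.909820); Gamma_uuu = 0.247046, Gamma_uuv = 0.000000, Gamma_uvv = 0.000000, Gamma_vuu = -0.473615, Gamma_vuv = 0.000000, Gamma_vvv = 0.000000; k2 = (0.967101, -0.909820, -0.231058, 0.442965)
  k3: at (u, v) = (0.721232, -0.713978), (du/dtau, dv/dtau) = (0.963091, -0.908251); Gamma_uuu = 0.246144, Gamma_uuv = 0.000000, Gamma_uvv = 0.000000, Gamma_vuu = -0.473193, Gamma_vuv = 0.000000, Gamma_vvv = 0.000000; k3 = (0.963091, -0.908251, -0.228309, 0.438908)
  k4: at (u, v) = (0.793163, -0.781980), (du/dtau, dv/dtau) = (0.946174, -0.875637); Gamma_uuu = 0.314465, Gamma_uuv = 0.000000, Gamma_uvv = 0.000000, Gamma_vuu = -0.499858, Gamma_vuv = 0.000000, Gamma_vvv = 0.000000; k4 = (0.946174, -0.875637, -0.281523, 0.447496)
  Y <- Y + (h/6)(k1 + 2k2 + 2k3 + k4): u = 0.7934, v = -0.7821, du/dtau = 0.9460, dv/dtau = -0.8756
step 3:
  k1: at (u, v) = (0.793374, -0.782073), (du/dtau, dv/dtau) = (0.945974, -0.875641); Gamma_uuu = 0.314674, Gamma_uuv = 0.000000, Gamma_uvv = 0.000000, Gamma_vuu = -0.499924, Gamma_vuv = 0.000000, Gamma_vvv = 0.000000; k1 = (0.945974, -0.875641, -0.281591, 0.447366)
  k2: at (u, v) = (0.864322, -0.847746), (du/dtau, dv/dtau) = (0.924855, -0.842089); Gamma_uuu = 0.387122, Gamma_uuv = 0.000000, Gamma_uvv = 0.000000, Gamma_vuu = -0.518200, Gamma_vuv = 0.000000, Gamma_vvv = 0.000000; k2 = (0.924855, -0.842089, -0.331128, 0.443245)
  k3: at (u, v) = (0.862738, -0.845230), (du/dtau, dv/dtau) = (0.921140, -0.842398); Gamma_uuu = 0.385469, Gamma_uuv = 0.000000, Gamma_uvv = 0.000000, Gamma_vuu = -0.517883, Gamma_vuv = 0.000000, Gamma_vvv = 0.000000; k3 = (0.921140, -0.842398, -0.327070, 0.439423)
  k4: at (u, v) = (0.931545, -0.908433), (du/dtau, dv/dtau) = (0.896914, -0.809728); Gamma_uuu = 0.457896, Gamma_uuv = 0.000000, Gamma_uvv = 0.000000, Gamma_vuu = -0.527666, Gamma_vuv = 0.000000, Gamma_vvv = 0.000000; k4 = (0.896914, -0.809728, -0.368356, 0.424483)
  Y <- Y + (h/6)(k1 + 2k2 + 2k3 + k4): u = 0.9317, v = -0.9084, du/dtau = 0.8968, dv/dtau = -0.8097
step 4:
  k1: at (u, v) = (0.931746, -0.908432), (du/dtau, dv/dtau) = (0.896816, -0.809712); Gamma_uuu = 0.458108, Gamma_uuv = 0.000000, Gamma_uvv = 0.000000, Gamma_vuu = -0.527683, Gamma_vuv = 0.000000, Gamma_vvv = 0.000000; k1 = (0.896816, -0.809712, -0.368446, 0.424404)
  k2: at (u, v) = (0.999007, -0.969160), (du/dtau, dv/dtau) = (0.869182, -0.777881); Gamma_uuu = 0.528391, Gamma_uuv = 0.000000, Gamma_uvv = 0.000000, Gamma_vuu = -0.529442, Gamma_vuv = 0.000000, Gamma_vvv = 0.000000; k2 = (0.869182, -0.777881, -0.399188, 0.399982)
  k3: at (u, v) = (0.996935, -0.966773), (du/dtau, dv/dtau) = (0.866877, -0.779713); Gamma_uuu = 0.526258, Gamma_uuv = 0.000000, Gamma_uvv = 0.000000, Gamma_vuu = -0.529500, Gamma_vuv = 0.000000, Gamma_vvv = 0.000000; k3 = (0.866877, -0.779713, -0.395470, 0.397906)
  k4: at (u, v) = (1.061777, -1.025389), (du/dtau, dv/dtau) = (0.837495, -0.750026); Gamma_uuu = 0.591303, Gamma_uuv = 0.000000, Gamma_uvv = 0.000000, Gamma_vuu = -0.524497, Gamma_vuv = 0.000000, Gamma_vvv = 0.000000; k4 = (0.837495, -0.750026, -0.414739, 0.367881)
  Y <- Y + (h/6)(k1 + 2k2 + 2k3 + k4): u = 1.0619, v = -1.0253, du/dtau = 0.8375, dv/dtau = -0.7500

Answer: u = 1.0619, v = -1.0253, du/dtau = 0.8375, dv/dtau = -0.7500


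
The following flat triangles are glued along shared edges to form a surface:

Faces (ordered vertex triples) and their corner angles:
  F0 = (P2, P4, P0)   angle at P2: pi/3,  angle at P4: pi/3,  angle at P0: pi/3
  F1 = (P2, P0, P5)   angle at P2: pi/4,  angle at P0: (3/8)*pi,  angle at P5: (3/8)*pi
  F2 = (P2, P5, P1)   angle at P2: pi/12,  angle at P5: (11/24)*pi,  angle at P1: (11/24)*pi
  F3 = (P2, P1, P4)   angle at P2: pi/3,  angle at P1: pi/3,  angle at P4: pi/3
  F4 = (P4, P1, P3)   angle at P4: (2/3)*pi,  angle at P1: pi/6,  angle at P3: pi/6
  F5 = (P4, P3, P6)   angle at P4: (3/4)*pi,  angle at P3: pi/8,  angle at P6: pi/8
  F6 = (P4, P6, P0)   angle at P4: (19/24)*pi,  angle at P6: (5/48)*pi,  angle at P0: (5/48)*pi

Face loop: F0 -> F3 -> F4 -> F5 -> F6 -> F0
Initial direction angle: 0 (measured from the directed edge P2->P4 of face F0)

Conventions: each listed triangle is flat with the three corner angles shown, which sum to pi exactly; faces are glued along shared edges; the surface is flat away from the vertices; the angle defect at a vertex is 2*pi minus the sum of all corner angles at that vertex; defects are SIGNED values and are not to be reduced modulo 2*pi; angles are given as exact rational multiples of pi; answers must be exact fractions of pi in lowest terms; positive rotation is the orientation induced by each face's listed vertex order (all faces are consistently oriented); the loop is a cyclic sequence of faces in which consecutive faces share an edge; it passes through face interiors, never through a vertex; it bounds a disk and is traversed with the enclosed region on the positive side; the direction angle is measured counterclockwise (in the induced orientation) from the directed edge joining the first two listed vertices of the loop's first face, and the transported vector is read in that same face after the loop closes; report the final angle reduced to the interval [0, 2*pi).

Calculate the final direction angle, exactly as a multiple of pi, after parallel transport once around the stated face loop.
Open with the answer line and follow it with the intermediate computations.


Answer: final direction angle = (9/8)*pi

enclosed vertex P4: corner angles sum to (23/8)*pi, defect = 2*pi - (23/8)*pi = (-7/8)*pi
summing the enclosed defects onto the initial angle, mod 2*pi in the induced orientation:
final angle = 0 - (7/8)*pi = (9/8)*pi (mod 2*pi)


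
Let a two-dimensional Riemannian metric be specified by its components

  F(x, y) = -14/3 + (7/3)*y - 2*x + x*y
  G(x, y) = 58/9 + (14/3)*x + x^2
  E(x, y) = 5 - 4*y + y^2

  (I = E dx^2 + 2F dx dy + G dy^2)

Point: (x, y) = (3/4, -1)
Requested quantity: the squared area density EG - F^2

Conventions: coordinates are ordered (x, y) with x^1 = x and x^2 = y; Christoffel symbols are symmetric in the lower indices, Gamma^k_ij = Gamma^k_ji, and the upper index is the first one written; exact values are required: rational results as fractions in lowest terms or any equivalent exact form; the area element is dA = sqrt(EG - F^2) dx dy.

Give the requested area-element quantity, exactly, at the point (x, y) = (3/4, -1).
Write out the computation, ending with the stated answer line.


E = 10, F = -37/4, G = 1513/144; EG - F^2 = 2809/144

Answer: EG - F^2 = 2809/144


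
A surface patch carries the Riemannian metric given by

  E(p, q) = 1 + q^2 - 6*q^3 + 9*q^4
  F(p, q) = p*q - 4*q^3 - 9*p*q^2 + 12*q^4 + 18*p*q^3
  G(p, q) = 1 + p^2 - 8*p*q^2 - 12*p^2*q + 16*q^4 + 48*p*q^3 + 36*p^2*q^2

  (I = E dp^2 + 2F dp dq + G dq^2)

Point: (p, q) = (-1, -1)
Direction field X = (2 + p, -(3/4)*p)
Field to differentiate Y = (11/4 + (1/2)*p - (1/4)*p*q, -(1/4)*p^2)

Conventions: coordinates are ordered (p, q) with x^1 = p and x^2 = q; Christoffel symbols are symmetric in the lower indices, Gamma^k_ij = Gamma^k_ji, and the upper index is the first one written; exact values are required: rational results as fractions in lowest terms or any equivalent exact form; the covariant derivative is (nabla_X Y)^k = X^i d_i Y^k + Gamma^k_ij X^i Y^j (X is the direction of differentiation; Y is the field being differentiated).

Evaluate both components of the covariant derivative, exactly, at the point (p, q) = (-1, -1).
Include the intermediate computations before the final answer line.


E = 17, F = 44, G = 122 at the point
E_p = 0, E_q = -56, F_p = -28, F_q = -133, G_p = -154, G_q = -308
EG - F^2 = 138;  g^inv = (1/138) * [[122, -44], [-44, 17]]
first-kind symbols [ij,l] = (1/2)(d_i g_jl + d_j g_il - d_l g_ij): [pp,p] = E_p/2 = 0, [pp,q] = F_p - E_q/2 = 0, [pq,p] = E_q/2 = -28, [pq,q] = G_p/2 = -77, [qq,p] = F_q - G_p/2 = -56, [qq,q] = G_q/2 = -154
Gamma^p_ij = (G*[ij,p] - F*[ij,q])/(EG - F^2), Gamma^q_ij = (E*[ij,q] - F*[ij,p])/(EG - F^2)
Gamma_ppp = 0, Gamma_ppq = -14/69, Gamma_pqq = -28/69, Gamma_qpp = 0, Gamma_qpq = -77/138, Gamma_qqq = -77/69
X = (1, 3/4), Y = (2, -1/4) at the point

Answer: (nabla_X Y)^p = 839/1104, (nabla_X Y)^q = 13/1104


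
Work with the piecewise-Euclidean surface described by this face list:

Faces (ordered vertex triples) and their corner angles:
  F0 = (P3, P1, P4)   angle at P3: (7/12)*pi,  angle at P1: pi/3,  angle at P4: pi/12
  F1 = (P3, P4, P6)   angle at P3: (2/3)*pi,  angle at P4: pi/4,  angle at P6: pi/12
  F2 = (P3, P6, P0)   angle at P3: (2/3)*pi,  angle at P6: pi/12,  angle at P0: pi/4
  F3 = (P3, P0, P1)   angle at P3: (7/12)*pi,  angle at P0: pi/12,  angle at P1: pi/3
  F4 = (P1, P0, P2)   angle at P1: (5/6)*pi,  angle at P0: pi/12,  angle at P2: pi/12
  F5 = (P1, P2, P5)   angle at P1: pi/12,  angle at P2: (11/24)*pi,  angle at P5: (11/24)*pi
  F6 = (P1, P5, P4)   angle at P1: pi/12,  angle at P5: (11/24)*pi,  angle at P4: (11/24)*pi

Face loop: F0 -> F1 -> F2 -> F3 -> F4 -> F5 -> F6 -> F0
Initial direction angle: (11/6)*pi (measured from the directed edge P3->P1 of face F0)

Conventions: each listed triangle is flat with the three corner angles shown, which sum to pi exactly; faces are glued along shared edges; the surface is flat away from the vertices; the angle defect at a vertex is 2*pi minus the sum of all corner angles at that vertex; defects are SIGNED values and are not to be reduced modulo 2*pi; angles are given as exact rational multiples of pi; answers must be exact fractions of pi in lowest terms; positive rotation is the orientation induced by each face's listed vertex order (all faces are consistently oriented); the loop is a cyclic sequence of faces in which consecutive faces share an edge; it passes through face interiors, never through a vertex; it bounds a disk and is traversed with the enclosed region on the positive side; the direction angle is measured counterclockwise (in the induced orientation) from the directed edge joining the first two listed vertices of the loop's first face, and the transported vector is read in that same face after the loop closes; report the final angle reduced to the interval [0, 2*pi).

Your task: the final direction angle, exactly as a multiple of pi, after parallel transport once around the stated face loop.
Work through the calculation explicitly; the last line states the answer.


enclosed vertex P1: corner angles sum to (5/3)*pi, defect = 2*pi - (5/3)*pi = pi/3
enclosed vertex P3: corner angles sum to (5/2)*pi, defect = 2*pi - (5/2)*pi = -pi/2
summing the enclosed defects onto the initial angle, mod 2*pi in the induced orientation:
final angle = (11/6)*pi - pi/6 = (5/3)*pi (mod 2*pi)

Answer: final direction angle = (5/3)*pi


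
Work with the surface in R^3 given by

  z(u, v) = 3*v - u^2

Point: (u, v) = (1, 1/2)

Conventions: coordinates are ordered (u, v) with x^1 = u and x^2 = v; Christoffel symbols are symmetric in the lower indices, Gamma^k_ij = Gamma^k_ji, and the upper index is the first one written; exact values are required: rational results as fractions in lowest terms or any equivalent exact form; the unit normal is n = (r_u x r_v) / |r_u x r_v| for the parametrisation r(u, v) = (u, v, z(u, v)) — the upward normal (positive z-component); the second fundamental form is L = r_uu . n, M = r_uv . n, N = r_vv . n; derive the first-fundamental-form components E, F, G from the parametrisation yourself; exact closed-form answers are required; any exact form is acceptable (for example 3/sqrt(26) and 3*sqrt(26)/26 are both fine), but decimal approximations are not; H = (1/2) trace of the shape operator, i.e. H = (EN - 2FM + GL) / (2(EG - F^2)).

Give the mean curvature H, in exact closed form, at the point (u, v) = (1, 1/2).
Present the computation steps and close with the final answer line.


z_u = -2, z_v = 3, z_uu = -2, z_uv = 0, z_vv = 0
E = 5, F = -6, G = 10; answer radicand W^2 = 14
unnormalised second-form numerators: l = -2, m = 0, n = 0; L = l/sqrt(14), and similarly M = m/sqrt(W^2), N = n/sqrt(W^2)
H = (E*n - 2*F*m + G*l) / (2*(EG - F^2)*sqrt(W^2)); E*n - 2*F*m + G*l = -20, EG - F^2 = 14, so H = (-5/7)/sqrt(14)

Answer: H = -5*sqrt(14)/98


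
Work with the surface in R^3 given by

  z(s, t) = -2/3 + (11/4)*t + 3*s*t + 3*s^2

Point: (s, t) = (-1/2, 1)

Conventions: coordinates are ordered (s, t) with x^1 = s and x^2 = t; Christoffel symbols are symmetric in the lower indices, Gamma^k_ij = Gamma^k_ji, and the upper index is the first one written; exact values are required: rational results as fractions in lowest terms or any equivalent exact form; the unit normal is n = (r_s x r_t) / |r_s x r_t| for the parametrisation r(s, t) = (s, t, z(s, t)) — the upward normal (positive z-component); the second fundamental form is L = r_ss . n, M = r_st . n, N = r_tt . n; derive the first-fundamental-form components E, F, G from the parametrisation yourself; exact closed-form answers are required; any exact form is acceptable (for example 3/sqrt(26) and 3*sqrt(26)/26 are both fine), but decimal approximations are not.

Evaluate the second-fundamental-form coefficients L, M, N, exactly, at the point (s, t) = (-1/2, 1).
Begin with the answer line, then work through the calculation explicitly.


Answer: L = 24*sqrt(41)/41, M = 12*sqrt(41)/41, N = 0

z_s = 0, z_t = 5/4, z_ss = 6, z_st = 3, z_tt = 0
E = 1, F = 0, G = 41/16; answer radicand W^2 = 41/16
unnormalised second-form numerators: l = 6, m = 3, n = 0; L = l/sqrt(41/16), and similarly M = m/sqrt(W^2), N = n/sqrt(W^2)


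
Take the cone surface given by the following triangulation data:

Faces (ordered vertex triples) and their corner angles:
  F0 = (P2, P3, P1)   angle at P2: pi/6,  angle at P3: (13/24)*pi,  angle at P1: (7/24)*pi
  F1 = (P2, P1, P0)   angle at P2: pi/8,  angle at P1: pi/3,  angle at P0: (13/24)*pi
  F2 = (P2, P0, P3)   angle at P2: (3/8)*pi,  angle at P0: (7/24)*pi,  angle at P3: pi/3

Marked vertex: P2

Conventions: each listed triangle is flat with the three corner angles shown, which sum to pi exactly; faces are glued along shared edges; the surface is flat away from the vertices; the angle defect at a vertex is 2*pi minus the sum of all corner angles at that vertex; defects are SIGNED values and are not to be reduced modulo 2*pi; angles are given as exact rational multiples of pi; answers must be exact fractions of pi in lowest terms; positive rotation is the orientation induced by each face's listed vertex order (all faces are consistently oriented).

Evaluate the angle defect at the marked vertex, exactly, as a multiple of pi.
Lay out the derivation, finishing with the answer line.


Sum of corner angles at P2: (2/3)*pi
defect = 2*pi - (2/3)*pi

Answer: defect(P2) = (4/3)*pi


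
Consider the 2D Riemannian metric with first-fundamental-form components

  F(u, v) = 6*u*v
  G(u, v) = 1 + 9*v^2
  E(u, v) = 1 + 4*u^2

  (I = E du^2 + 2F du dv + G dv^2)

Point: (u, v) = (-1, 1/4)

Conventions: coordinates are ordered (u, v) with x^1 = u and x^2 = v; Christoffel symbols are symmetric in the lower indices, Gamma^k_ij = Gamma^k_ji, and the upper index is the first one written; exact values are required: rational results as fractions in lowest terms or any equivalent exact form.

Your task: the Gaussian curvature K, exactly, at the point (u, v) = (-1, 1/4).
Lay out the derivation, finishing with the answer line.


E = 5, F = -3/2, G = 25/16, EG - F^2 = 89/16 at the point
E_u = -8, E_v = 0, F_u = 3/2, F_v = -6, G_u = 0, G_v = 9/2
E_vv = 0, F_uv = 6, G_uu = 0
Evaluate Brioschi's two determinant matrices M1, M2 and divide by (EG - F^2)^2.
M1 = [[-E_vv/2 + F_uv - G_uu/2, E_u/2, F_u - E_v/2], [F_v - G_u/2, E, F], [G_v/2, F, G]] = [[6, -4, 3/2], [-6, 5, -3/2], [9/4, -3/2, 25/16]]; det M1 = 6
M2 = [[0, E_v/2, G_u/2], [E_v/2, E, F], [G_u/2, F, G]] = [[0, 0, 0], [0, 5, -3/2], [0, -3/2, 25/16]]; det M2 = 0
det M1 - det M2 = 6; K = 6 / (89/16)^2 = 1536/7921

Answer: K = 1536/7921


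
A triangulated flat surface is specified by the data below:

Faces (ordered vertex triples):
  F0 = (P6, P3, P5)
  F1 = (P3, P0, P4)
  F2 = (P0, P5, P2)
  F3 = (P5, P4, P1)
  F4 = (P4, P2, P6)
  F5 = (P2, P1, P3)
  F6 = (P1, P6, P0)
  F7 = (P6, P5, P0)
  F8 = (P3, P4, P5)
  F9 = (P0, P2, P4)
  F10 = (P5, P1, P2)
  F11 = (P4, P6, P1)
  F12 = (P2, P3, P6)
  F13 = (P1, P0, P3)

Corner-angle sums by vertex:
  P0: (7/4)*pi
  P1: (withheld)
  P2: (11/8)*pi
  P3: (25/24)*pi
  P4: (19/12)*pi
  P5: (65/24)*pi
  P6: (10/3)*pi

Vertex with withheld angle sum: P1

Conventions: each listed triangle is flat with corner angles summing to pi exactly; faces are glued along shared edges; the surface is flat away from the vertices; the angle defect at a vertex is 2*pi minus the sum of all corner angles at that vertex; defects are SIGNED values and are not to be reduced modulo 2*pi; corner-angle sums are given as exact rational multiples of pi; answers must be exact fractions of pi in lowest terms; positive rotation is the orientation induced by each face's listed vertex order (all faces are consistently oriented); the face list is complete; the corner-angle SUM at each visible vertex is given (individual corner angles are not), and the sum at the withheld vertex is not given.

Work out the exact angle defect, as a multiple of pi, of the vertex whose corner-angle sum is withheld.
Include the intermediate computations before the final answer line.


V = 7, E = 21, F = 14; chi = V - E + F = 0
Gauss-Bonnet: total defect = 2*pi*chi = 0; visible defects sum to (5/24)*pi

Answer: defect(P1) = (-5/24)*pi


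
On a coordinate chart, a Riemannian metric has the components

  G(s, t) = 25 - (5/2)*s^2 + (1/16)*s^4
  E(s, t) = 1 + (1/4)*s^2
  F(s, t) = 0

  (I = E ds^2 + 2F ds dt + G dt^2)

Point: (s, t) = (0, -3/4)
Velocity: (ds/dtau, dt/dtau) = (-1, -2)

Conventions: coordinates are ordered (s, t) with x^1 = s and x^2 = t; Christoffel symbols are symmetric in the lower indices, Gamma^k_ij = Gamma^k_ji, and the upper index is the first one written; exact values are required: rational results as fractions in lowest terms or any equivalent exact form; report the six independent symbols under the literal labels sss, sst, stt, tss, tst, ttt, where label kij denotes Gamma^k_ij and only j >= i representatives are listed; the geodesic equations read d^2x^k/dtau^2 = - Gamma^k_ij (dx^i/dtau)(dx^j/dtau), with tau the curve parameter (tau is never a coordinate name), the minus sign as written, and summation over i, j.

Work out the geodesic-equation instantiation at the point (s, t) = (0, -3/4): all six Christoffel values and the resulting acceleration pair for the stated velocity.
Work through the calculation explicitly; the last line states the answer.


E = 1, F = 0, G = 25 at the point
E_s = 0, E_t = 0, F_s = 0, F_t = 0, G_s = 0, G_t = 0
EG - F^2 = 25;  g^inv = (1/25) * [[25, 0], [0, 1]]
first-kind symbols [ij,l] = (1/2)(d_i g_jl + d_j g_il - d_l g_ij): [ss,s] = E_s/2 = 0, [ss,t] = F_s - E_t/2 = 0, [st,s] = E_t/2 = 0, [st,t] = G_s/2 = 0, [tt,s] = F_t - G_s/2 = 0, [tt,t] = G_t/2 = 0
Gamma^s_ij = (G*[ij,s] - F*[ij,t])/(EG - F^2), Gamma^t_ij = (E*[ij,t] - F*[ij,s])/(EG - F^2)
Gamma_sss = 0, Gamma_sst = 0, Gamma_stt = 0, Gamma_tss = 0, Gamma_tst = 0, Gamma_ttt = 0
d^2s/dtau^2 = -(Gamma_sss*(-1)^2 + 2*Gamma_sst*(-1)*(-2) + Gamma_stt*(-2)^2) = 0
d^2t/dtau^2 = -(Gamma_tss*(-1)^2 + 2*Gamma_tst*(-1)*(-2) + Gamma_ttt*(-2)^2) = 0

Answer: Gamma_sss = 0, Gamma_sst = 0, Gamma_stt = 0, Gamma_tss = 0, Gamma_tst = 0, Gamma_ttt = 0; accelerations (d^2s/dtau^2, d^2t/dtau^2) = (0, 0)


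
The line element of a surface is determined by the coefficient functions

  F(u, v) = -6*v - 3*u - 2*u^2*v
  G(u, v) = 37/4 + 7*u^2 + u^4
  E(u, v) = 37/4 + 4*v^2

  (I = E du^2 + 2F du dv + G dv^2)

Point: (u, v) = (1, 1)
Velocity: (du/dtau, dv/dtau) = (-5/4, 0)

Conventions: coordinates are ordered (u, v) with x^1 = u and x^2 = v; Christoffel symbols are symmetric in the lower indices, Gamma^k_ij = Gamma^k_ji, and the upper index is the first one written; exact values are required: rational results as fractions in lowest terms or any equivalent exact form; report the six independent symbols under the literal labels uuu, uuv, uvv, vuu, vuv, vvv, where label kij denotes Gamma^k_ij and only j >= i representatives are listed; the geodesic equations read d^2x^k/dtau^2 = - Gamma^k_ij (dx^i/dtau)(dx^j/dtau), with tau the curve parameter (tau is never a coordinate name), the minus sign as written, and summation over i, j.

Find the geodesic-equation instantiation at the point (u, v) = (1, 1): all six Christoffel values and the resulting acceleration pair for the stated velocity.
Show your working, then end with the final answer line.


E = 53/4, F = -11, G = 69/4 at the point
E_u = 0, E_v = 8, F_u = -7, F_v = -8, G_u = 18, G_v = 0
EG - F^2 = 1721/16;  g^inv = (16/1721) * [[69/4, 11], [11, 53/4]]
first-kind symbols [ij,l] = (1/2)(d_i g_jl + d_j g_il - d_l g_ij): [uu,u] = E_u/2 = 0, [uu,v] = F_u - E_v/2 = -11, [uv,u] = E_v/2 = 4, [uv,v] = G_u/2 = 9, [vv,u] = F_v - G_u/2 = -17, [vv,v] = G_v/2 = 0
Gamma^u_ij = (G*[ij,u] - F*[ij,v])/(EG - F^2), Gamma^v_ij = (E*[ij,v] - F*[ij,u])/(EG - F^2)
Gamma_uuu = -1936/1721, Gamma_uuv = 2688/1721, Gamma_uvv = -4692/1721, Gamma_vuu = -2332/1721, Gamma_vuv = 2612/1721, Gamma_vvv = -2992/1721
d^2u/dtau^2 = -(Gamma_uuu*(-5/4)^2 + 2*Gamma_uuv*(-5/4)*(0) + Gamma_uvv*(0)^2) = 3025/1721
d^2v/dtau^2 = -(Gamma_vuu*(-5/4)^2 + 2*Gamma_vuv*(-5/4)*(0) + Gamma_vvv*(0)^2) = 14575/6884

Answer: Gamma_uuu = -1936/1721, Gamma_uuv = 2688/1721, Gamma_uvv = -4692/1721, Gamma_vuu = -2332/1721, Gamma_vuv = 2612/1721, Gamma_vvv = -2992/1721; accelerations (d^2u/dtau^2, d^2v/dtau^2) = (3025/1721, 14575/6884)


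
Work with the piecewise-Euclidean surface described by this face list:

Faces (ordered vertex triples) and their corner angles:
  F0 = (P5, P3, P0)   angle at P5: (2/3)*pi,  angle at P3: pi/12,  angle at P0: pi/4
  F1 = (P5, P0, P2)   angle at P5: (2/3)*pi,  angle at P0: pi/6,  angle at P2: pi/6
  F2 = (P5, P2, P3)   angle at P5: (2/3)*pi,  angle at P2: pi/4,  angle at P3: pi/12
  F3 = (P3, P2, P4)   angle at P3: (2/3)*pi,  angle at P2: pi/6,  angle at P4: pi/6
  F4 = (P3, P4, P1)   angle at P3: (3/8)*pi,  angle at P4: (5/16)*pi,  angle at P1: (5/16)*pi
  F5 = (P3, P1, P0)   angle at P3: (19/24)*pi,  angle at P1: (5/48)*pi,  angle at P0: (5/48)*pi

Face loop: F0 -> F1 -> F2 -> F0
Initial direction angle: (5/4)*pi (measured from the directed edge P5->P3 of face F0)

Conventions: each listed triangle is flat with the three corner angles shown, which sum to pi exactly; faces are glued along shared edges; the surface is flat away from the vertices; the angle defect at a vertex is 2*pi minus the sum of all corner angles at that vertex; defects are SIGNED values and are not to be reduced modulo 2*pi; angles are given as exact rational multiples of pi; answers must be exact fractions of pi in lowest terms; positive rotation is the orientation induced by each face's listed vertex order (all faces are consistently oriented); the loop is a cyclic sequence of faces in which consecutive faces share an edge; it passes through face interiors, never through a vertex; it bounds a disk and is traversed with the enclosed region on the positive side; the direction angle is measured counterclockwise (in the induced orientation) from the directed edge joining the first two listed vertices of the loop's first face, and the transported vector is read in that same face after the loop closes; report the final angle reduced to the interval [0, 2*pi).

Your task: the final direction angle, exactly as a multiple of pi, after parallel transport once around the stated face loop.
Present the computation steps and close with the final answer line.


enclosed vertex P5: corner angles sum to 2*pi, defect = 2*pi - 2*pi = 0
the rotation equals the total enclosed defect, so the final angle is initial + defects (mod 2*pi)
final angle = (5/4)*pi + 0 = (5/4)*pi (mod 2*pi)

Answer: final direction angle = (5/4)*pi


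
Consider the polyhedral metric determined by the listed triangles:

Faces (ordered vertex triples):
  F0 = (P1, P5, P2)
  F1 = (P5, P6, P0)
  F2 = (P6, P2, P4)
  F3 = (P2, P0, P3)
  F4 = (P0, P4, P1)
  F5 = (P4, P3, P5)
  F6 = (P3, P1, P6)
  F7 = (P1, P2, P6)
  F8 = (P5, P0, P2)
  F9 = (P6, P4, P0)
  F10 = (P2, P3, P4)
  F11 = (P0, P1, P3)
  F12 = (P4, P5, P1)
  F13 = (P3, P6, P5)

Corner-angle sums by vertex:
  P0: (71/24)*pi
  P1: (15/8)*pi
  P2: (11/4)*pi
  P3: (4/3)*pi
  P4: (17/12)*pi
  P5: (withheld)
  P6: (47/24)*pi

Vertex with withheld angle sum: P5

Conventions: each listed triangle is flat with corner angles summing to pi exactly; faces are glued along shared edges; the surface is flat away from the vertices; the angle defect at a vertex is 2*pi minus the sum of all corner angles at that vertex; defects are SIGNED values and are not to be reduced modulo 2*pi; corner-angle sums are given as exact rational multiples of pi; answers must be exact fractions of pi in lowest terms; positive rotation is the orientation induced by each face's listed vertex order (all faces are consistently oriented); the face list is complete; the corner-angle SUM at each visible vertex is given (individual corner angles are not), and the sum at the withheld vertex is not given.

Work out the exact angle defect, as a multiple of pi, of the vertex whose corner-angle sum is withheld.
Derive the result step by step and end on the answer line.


V = 7, E = 21, F = 14; chi = V - E + F = 0
Gauss-Bonnet: total defect = 2*pi*chi = 0; visible defects sum to (-7/24)*pi

Answer: defect(P5) = (7/24)*pi


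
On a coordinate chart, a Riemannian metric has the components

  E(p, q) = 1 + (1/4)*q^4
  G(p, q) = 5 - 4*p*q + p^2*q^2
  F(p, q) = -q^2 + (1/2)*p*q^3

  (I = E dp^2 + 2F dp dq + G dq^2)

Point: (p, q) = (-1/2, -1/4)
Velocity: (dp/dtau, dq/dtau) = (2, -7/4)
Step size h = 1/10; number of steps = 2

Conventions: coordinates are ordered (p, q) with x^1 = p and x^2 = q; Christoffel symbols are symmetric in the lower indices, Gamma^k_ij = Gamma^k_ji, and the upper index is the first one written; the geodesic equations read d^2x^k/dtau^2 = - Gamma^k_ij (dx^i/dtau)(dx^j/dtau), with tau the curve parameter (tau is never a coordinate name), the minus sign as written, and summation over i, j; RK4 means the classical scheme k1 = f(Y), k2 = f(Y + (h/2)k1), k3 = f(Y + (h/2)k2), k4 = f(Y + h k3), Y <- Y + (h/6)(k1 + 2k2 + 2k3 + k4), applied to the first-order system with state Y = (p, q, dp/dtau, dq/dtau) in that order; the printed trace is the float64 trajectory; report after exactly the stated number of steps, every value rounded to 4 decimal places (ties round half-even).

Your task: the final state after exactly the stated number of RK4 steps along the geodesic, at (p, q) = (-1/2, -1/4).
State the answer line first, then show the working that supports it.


Answer: p = -0.1005, q = -0.5884, dp/dtau = 1.9904, dq/dtau = -1.5891

f(Y) = (dp/dtau, dq/dtau, -Gamma^p_ij Y'^i Y'^j, -Gamma^q_ij Y'^i Y'^j) with the Gammas evaluated at the stage position; h = 0.100000; intermediate values shown to 6 dp
step 0: p = -0.5000, q = -0.2500, dp/dtau = 2.0000, dq/dtau = -1.7500
step 1:
  k1: at (p, q) = (-0.500000, -0.250000), (dp/dtau, dq/dtau) = (2.000000, -1.750000); Gamma_ppp = 0.000000, Gamma_ppq = -0.001730, Gamma_pqq = -0.003459, Gamma_qpp = 0.000000, Gamma_qpq = 0.103784, Gamma_qqq = 0.207568; k1 = (2.000000, -1.750000, -0.001514, 0.090811)
  k2: at (p, q) = (-0.400000, -0.337500), (dp/dtau, dq/dtau) = (1.999924, -1.745459); Gamma_ppp = 0.000000, Gamma_ppq = -0.004289, Gamma_pqq = -0.005083, Gamma_qpp = 0.000000, Gamma_qpq = 0.140453, Gamma_qqq = 0.166463; k2 = (1.999924, -1.745459, -0.014458, 0.473434)
  k3: at (p, q) = (-0.400004, -0.337273), (dp/dtau, dq/dtau) = (1.999277, -1.726328); Gamma_ppp = 0.000000, Gamma_ppq = -0.004280, Gamma_pqq = -0.005076, Gamma_qpp = 0.000000, Gamma_qpq = 0.140355, Gamma_qqq = 0.166461; k3 = (1.999277, -1.726328, -0.014417, 0.472760)
  k4: at (p, q) = (-0.300072, -0.422633), (dp/dtau, dq/dtau) = (1.998558, -1.702724); Gamma_ppp = 0.000000, Gamma_ppq = -0.008357, Gamma_pqq = -0.005933, Gamma_qpp = 0.000000, Gamma_qpq = 0.175273, Gamma_qqq = 0.124445; k4 = (1.998558, -1.702724, -0.039673, 0.832104)
  Y <- Y + (h/6)(k1 + 2k2 + 2k3 + k4): p = -0.3001, q = -0.4233, dp/dtau = 1.9984, dq/dtau = -1.7031
step 2:
  k1: at (p, q) = (-0.300051, -0.423272), (dp/dtau, dq/dtau) = (1.998351, -1.703078); Gamma_ppp = 0.000000, Gamma_ppq = -0.008396, Gamma_pqq = -0.005952, Gamma_qpp = 0.000000, Gamma_qpq = 0.175545, Gamma_qqq = 0.124441; k1 = (1.998351, -1.703078, -0.039885, 0.833944)
  k2: at (p, q) = (-0.200133, -0.508426), (dp/dtau, dq/dtau) = (1.996357, -1.661381); Gamma_ppp = 0.000000, Gamma_ppq = -0.014223, Gamma_pqq = -0.005599, Gamma_qpp = 0.000000, Gamma_qpq = 0.208898, Gamma_qqq = 0.082229; k2 = (1.996357, -1.661381, -0.078896, 1.158739)
  k3: at (p, q) = (-0.200233, -0.506341), (dp/dtau, dq/dtau) = (1.994406, -1.645141); Gamma_ppp = 0.000000, Gamma_ppq = -0.014046, Gamma_pqq = -0.005554, Gamma_qpp = 0.000000, Gamma_qpq = 0.208031, Gamma_qqq = 0.082266; k3 = (1.994406, -1.645141, -0.077138, 1.142480)
  k4: at (p, q) = (-0.100610, -0.587786), (dp/dtau, dq/dtau) = (1.990637, -1.588830); Gamma_ppp = 0.000000, Gamma_ppq = -0.021168, Gamma_pqq = -0.003623, Gamma_qpp = 0.000000, Gamma_qpq = 0.237828, Gamma_qqq = 0.040709; k4 = (1.990637, -1.588830, -0.124752, 1.401635)
  Y <- Y + (h/6)(k1 + 2k2 + 2k3 + k4): p = -0.1005, q = -0.5884, dp/dtau = 1.9904, dq/dtau = -1.5891


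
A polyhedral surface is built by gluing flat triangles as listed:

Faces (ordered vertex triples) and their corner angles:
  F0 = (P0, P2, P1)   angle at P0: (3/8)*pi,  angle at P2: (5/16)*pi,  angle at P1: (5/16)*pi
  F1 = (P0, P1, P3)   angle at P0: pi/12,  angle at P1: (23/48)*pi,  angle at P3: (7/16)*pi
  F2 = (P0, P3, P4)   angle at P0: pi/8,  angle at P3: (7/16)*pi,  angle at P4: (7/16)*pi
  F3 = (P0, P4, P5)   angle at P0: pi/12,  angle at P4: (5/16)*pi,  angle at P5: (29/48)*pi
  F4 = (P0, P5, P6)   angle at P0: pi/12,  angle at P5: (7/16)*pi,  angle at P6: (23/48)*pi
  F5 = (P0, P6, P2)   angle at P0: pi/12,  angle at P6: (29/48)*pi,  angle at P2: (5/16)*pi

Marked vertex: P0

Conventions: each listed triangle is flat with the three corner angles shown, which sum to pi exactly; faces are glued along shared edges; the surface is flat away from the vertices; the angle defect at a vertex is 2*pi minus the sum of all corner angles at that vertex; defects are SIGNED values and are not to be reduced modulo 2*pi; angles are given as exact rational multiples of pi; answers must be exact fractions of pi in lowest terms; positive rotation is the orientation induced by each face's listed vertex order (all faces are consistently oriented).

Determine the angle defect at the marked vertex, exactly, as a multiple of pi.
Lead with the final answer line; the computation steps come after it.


Answer: defect(P0) = (7/6)*pi

Sum of corner angles at P0: (5/6)*pi
defect = 2*pi - (5/6)*pi


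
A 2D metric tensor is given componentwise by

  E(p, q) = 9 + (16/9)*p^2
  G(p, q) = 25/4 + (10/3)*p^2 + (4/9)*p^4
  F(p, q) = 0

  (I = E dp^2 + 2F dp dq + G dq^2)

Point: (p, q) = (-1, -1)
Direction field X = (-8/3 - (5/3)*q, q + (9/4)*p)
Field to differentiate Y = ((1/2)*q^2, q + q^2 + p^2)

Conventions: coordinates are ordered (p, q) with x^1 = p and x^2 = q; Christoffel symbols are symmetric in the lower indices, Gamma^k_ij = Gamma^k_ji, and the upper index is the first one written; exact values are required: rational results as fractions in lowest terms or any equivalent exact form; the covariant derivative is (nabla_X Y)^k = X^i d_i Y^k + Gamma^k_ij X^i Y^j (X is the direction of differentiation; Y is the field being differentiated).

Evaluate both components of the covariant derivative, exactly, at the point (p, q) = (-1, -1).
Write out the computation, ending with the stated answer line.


E = 97/9, F = 0, G = 361/36 at the point
E_p = -32/9, E_q = 0, F_p = 0, F_q = 0, G_p = -76/9, G_q = 0
EG - F^2 = 35017/324;  g^inv = (324/35017) * [[361/36, 0], [0, 97/9]]
first-kind symbols [ij,l] = (1/2)(d_i g_jl + d_j g_il - d_l g_ij): [pp,p] = E_p/2 = -16/9, [pp,q] = F_p - E_q/2 = 0, [pq,p] = E_q/2 = 0, [pq,q] = G_p/2 = -38/9, [qq,p] = F_q - G_p/2 = 38/9, [qq,q] = G_q/2 = 0
Gamma^p_ij = (G*[ij,p] - F*[ij,q])/(EG - F^2), Gamma^q_ij = (E*[ij,q] - F*[ij,p])/(EG - F^2)
Gamma_ppp = -16/97, Gamma_ppq = 0, Gamma_pqq = 38/97, Gamma_qpp = 0, Gamma_qpq = -8/19, Gamma_qqq = 0
X = (-1, -13/4), Y = (1/2, 1) at the point

Answer: (nabla_X Y)^p = 799/388, (nabla_X Y)^q = 483/76


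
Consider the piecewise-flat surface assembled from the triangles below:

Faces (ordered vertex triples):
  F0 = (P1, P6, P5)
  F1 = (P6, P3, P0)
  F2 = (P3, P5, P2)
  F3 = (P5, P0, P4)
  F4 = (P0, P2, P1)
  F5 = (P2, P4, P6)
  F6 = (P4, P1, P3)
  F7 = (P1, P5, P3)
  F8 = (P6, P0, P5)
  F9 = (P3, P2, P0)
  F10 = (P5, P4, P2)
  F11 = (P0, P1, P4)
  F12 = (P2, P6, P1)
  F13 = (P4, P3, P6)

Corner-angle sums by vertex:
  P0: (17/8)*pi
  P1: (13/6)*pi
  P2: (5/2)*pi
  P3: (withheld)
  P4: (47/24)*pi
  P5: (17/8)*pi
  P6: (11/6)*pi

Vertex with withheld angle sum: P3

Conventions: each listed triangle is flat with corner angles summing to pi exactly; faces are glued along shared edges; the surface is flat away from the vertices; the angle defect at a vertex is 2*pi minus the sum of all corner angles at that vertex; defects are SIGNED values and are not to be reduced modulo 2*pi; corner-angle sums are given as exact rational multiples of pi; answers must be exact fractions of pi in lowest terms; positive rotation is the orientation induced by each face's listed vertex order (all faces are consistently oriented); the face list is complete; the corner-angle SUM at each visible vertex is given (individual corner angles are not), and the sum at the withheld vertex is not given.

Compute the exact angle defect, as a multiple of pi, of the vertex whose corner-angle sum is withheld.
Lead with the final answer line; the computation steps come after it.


Answer: defect(P3) = (17/24)*pi

V = 7, E = 21, F = 14; chi = V - E + F = 0
Gauss-Bonnet: total defect = 2*pi*chi = 0; visible defects sum to (-17/24)*pi
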